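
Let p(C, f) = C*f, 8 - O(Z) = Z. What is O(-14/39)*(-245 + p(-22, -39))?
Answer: 199838/39 ≈ 5124.1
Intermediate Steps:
O(Z) = 8 - Z
O(-14/39)*(-245 + p(-22, -39)) = (8 - (-14)/39)*(-245 - 22*(-39)) = (8 - (-14)/39)*(-245 + 858) = (8 - 1*(-14/39))*613 = (8 + 14/39)*613 = (326/39)*613 = 199838/39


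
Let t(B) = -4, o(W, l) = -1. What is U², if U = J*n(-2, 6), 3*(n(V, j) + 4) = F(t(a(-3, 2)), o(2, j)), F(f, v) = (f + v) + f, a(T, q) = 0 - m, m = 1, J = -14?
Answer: 9604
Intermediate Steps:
a(T, q) = -1 (a(T, q) = 0 - 1*1 = 0 - 1 = -1)
F(f, v) = v + 2*f
n(V, j) = -7 (n(V, j) = -4 + (-1 + 2*(-4))/3 = -4 + (-1 - 8)/3 = -4 + (⅓)*(-9) = -4 - 3 = -7)
U = 98 (U = -14*(-7) = 98)
U² = 98² = 9604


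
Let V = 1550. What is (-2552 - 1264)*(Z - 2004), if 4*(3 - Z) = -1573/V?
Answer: 5917007079/775 ≈ 7.6348e+6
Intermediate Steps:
Z = 20173/6200 (Z = 3 - (-1573)/(4*1550) = 3 - ¼*(-1573/1550) = 3 + 1573/6200 = 20173/6200 ≈ 3.2537)
(-2552 - 1264)*(Z - 2004) = (-2552 - 1264)*(20173/6200 - 2004) = -3816*(-12404627/6200) = 5917007079/775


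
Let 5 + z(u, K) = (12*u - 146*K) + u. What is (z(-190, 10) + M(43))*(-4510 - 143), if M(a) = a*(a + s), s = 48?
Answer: 102366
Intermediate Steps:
M(a) = a*(48 + a) (M(a) = a*(a + 48) = a*(48 + a))
z(u, K) = -5 - 146*K + 13*u (z(u, K) = -5 + ((12*u - 146*K) + u) = -5 + ((-146*K + 12*u) + u) = -5 + (-146*K + 13*u) = -5 - 146*K + 13*u)
(z(-190, 10) + M(43))*(-4510 - 143) = ((-5 - 146*10 + 13*(-190)) + 43*(48 + 43))*(-4510 - 143) = ((-5 - 1460 - 2470) + 43*91)*(-4653) = (-3935 + 3913)*(-4653) = -22*(-4653) = 102366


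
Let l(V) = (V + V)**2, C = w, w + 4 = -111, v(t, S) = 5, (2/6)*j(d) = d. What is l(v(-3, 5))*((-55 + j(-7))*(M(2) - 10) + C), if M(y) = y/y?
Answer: 56900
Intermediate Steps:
M(y) = 1
j(d) = 3*d
w = -115 (w = -4 - 111 = -115)
C = -115
l(V) = 4*V**2 (l(V) = (2*V)**2 = 4*V**2)
l(v(-3, 5))*((-55 + j(-7))*(M(2) - 10) + C) = (4*5**2)*((-55 + 3*(-7))*(1 - 10) - 115) = (4*25)*((-55 - 21)*(-9) - 115) = 100*(-76*(-9) - 115) = 100*(684 - 115) = 100*569 = 56900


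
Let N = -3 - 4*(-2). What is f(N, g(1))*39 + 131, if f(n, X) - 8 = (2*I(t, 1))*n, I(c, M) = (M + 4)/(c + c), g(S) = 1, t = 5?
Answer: 638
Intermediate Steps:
I(c, M) = (4 + M)/(2*c) (I(c, M) = (4 + M)/((2*c)) = (4 + M)*(1/(2*c)) = (4 + M)/(2*c))
N = 5 (N = -3 + 8 = 5)
f(n, X) = 8 + n (f(n, X) = 8 + (2*((½)*(4 + 1)/5))*n = 8 + (2*((½)*(⅕)*5))*n = 8 + (2*(½))*n = 8 + 1*n = 8 + n)
f(N, g(1))*39 + 131 = (8 + 5)*39 + 131 = 13*39 + 131 = 507 + 131 = 638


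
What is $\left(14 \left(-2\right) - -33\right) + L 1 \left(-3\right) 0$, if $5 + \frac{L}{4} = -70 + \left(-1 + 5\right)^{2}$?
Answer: $5$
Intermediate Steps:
$L = -236$ ($L = -20 + 4 \left(-70 + \left(-1 + 5\right)^{2}\right) = -20 + 4 \left(-70 + 4^{2}\right) = -20 + 4 \left(-70 + 16\right) = -20 + 4 \left(-54\right) = -20 - 216 = -236$)
$\left(14 \left(-2\right) - -33\right) + L 1 \left(-3\right) 0 = \left(14 \left(-2\right) - -33\right) - 236 \cdot 1 \left(-3\right) 0 = \left(-28 + 33\right) - 236 \left(\left(-3\right) 0\right) = 5 - 0 = 5 + 0 = 5$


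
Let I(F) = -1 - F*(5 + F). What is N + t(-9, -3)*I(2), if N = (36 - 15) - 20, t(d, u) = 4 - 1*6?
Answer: 31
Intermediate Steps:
I(F) = -1 - F*(5 + F)
t(d, u) = -2 (t(d, u) = 4 - 6 = -2)
N = 1 (N = 21 - 20 = 1)
N + t(-9, -3)*I(2) = 1 - 2*(-1 - 1*2² - 5*2) = 1 - 2*(-1 - 1*4 - 10) = 1 - 2*(-1 - 4 - 10) = 1 - 2*(-15) = 1 + 30 = 31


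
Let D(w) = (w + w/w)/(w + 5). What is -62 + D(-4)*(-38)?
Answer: 52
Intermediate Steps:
D(w) = (1 + w)/(5 + w) (D(w) = (w + 1)/(5 + w) = (1 + w)/(5 + w))
-62 + D(-4)*(-38) = -62 + ((1 - 4)/(5 - 4))*(-38) = -62 + (-3/1)*(-38) = -62 + (1*(-3))*(-38) = -62 - 3*(-38) = -62 + 114 = 52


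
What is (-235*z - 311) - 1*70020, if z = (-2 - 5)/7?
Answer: -70096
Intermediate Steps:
z = -1 (z = (1/7)*(-7) = -1)
(-235*z - 311) - 1*70020 = (-235*(-1) - 311) - 1*70020 = (235 - 311) - 70020 = -76 - 70020 = -70096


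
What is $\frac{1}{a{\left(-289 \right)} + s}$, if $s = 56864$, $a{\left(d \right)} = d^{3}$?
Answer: $- \frac{1}{24080705} \approx -4.1527 \cdot 10^{-8}$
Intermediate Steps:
$\frac{1}{a{\left(-289 \right)} + s} = \frac{1}{\left(-289\right)^{3} + 56864} = \frac{1}{-24137569 + 56864} = \frac{1}{-24080705} = - \frac{1}{24080705}$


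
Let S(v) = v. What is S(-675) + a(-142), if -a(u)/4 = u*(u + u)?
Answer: -161987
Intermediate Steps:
a(u) = -8*u**2 (a(u) = -4*u*(u + u) = -4*u*2*u = -8*u**2)
S(-675) + a(-142) = -675 - 8*(-142)**2 = -675 - 8*20164 = -675 - 161312 = -161987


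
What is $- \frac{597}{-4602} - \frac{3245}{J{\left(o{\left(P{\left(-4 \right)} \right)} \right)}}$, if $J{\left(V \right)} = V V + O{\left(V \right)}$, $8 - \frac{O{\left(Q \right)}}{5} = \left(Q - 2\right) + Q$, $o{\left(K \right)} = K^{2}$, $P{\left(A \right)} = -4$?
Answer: $- \frac{1237194}{55991} \approx -22.096$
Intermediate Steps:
$O{\left(Q \right)} = 50 - 10 Q$ ($O{\left(Q \right)} = 40 - 5 \left(\left(Q - 2\right) + Q\right) = 40 - 5 \left(\left(-2 + Q\right) + Q\right) = 40 - 5 \left(-2 + 2 Q\right) = 40 - \left(-10 + 10 Q\right) = 50 - 10 Q$)
$J{\left(V \right)} = 50 + V^{2} - 10 V$ ($J{\left(V \right)} = V V - \left(-50 + 10 V\right) = V^{2} - \left(-50 + 10 V\right) = 50 + V^{2} - 10 V$)
$- \frac{597}{-4602} - \frac{3245}{J{\left(o{\left(P{\left(-4 \right)} \right)} \right)}} = - \frac{597}{-4602} - \frac{3245}{50 + \left(\left(-4\right)^{2}\right)^{2} - 10 \left(-4\right)^{2}} = \left(-597\right) \left(- \frac{1}{4602}\right) - \frac{3245}{50 + 16^{2} - 160} = \frac{199}{1534} - \frac{3245}{50 + 256 - 160} = \frac{199}{1534} - \frac{3245}{146} = - \frac{1237194}{55991}$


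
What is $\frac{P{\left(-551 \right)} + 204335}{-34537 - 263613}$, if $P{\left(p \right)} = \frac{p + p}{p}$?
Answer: $- \frac{204337}{298150} \approx -0.68535$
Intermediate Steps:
$P{\left(p \right)} = 2$ ($P{\left(p \right)} = \frac{2 p}{p} = 2$)
$\frac{P{\left(-551 \right)} + 204335}{-34537 - 263613} = \frac{2 + 204335}{-34537 - 263613} = \frac{204337}{-298150} = 204337 \left(- \frac{1}{298150}\right) = - \frac{204337}{298150}$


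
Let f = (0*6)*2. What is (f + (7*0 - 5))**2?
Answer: 25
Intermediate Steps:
f = 0 (f = 0*2 = 0)
(f + (7*0 - 5))**2 = (0 + (7*0 - 5))**2 = (0 + (0 - 5))**2 = (0 - 5)**2 = (-5)**2 = 25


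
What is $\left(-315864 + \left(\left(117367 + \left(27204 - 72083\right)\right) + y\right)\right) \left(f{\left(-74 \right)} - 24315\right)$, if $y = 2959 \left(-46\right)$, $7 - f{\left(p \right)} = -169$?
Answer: $9160509110$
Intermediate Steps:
$f{\left(p \right)} = 176$ ($f{\left(p \right)} = 7 - -169 = 7 + 169 = 176$)
$y = -136114$
$\left(-315864 + \left(\left(117367 + \left(27204 - 72083\right)\right) + y\right)\right) \left(f{\left(-74 \right)} - 24315\right) = \left(-315864 + \left(\left(117367 + \left(27204 - 72083\right)\right) - 136114\right)\right) \left(176 - 24315\right) = \left(-315864 + \left(\left(117367 + \left(27204 - 72083\right)\right) - 136114\right)\right) \left(-24139\right) = \left(-315864 + \left(\left(117367 - 44879\right) - 136114\right)\right) \left(-24139\right) = \left(-315864 + \left(72488 - 136114\right)\right) \left(-24139\right) = \left(-315864 - 63626\right) \left(-24139\right) = \left(-379490\right) \left(-24139\right) = 9160509110$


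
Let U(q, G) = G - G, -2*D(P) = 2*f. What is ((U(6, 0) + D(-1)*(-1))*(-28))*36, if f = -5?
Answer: 5040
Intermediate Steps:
D(P) = 5 (D(P) = -(-5) = -½*(-10) = 5)
U(q, G) = 0
((U(6, 0) + D(-1)*(-1))*(-28))*36 = ((0 + 5*(-1))*(-28))*36 = ((0 - 5)*(-28))*36 = -5*(-28)*36 = 140*36 = 5040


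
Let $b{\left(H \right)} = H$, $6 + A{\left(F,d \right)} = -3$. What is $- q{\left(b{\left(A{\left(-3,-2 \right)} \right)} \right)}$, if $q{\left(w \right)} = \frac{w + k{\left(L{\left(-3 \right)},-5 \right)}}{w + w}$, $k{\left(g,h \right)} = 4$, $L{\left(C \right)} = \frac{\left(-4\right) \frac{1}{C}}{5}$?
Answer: $- \frac{5}{18} \approx -0.27778$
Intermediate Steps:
$L{\left(C \right)} = - \frac{4}{5 C}$ ($L{\left(C \right)} = - \frac{4}{C} \frac{1}{5} = - \frac{4}{5 C}$)
$A{\left(F,d \right)} = -9$ ($A{\left(F,d \right)} = -6 - 3 = -9$)
$q{\left(w \right)} = \frac{4 + w}{2 w}$ ($q{\left(w \right)} = \frac{w + 4}{w + w} = \frac{4 + w}{2 w}$)
$- q{\left(b{\left(A{\left(-3,-2 \right)} \right)} \right)} = - \frac{4 - 9}{2 \left(-9\right)} = - \frac{\left(-1\right) \left(-5\right)}{2 \cdot 9} = \left(-1\right) \frac{5}{18} = - \frac{5}{18}$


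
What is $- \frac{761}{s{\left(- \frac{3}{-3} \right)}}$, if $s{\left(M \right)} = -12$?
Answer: $\frac{761}{12} \approx 63.417$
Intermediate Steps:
$- \frac{761}{s{\left(- \frac{3}{-3} \right)}} = - \frac{761}{-12} = \left(-761\right) \left(- \frac{1}{12}\right) = \frac{761}{12}$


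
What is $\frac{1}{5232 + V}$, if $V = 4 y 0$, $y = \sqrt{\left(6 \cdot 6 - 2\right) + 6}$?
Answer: $\frac{1}{5232} \approx 0.00019113$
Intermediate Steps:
$y = 2 \sqrt{10}$ ($y = \sqrt{\left(36 - 2\right) + 6} = \sqrt{34 + 6} = \sqrt{40} = 2 \sqrt{10} \approx 6.3246$)
$V = 0$ ($V = 4 \cdot 2 \sqrt{10} \cdot 0 = 8 \sqrt{10} \cdot 0 = 0$)
$\frac{1}{5232 + V} = \frac{1}{5232 + 0} = \frac{1}{5232}$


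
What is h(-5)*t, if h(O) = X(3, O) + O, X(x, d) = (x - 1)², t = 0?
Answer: 0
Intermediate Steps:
X(x, d) = (-1 + x)²
h(O) = 4 + O (h(O) = (-1 + 3)² + O = 2² + O = 4 + O)
h(-5)*t = (4 - 5)*0 = -1*0 = 0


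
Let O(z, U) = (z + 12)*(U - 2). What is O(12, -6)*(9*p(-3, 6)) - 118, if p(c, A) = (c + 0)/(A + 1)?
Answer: 4358/7 ≈ 622.57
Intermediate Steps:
p(c, A) = c/(1 + A)
O(z, U) = (-2 + U)*(12 + z) (O(z, U) = (12 + z)*(-2 + U) = (-2 + U)*(12 + z))
O(12, -6)*(9*p(-3, 6)) - 118 = (-24 - 2*12 + 12*(-6) - 6*12)*(9*(-3/(1 + 6))) - 118 = (-24 - 24 - 72 - 72)*(9*(-3/7)) - 118 = -1728*(-3*⅐) - 118 = -1728*(-3)/7 - 118 = -192*(-27/7) - 118 = 5184/7 - 118 = 4358/7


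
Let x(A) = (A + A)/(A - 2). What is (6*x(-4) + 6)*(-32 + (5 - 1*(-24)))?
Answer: -42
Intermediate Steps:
x(A) = 2*A/(-2 + A) (x(A) = (2*A)/(-2 + A) = 2*A/(-2 + A))
(6*x(-4) + 6)*(-32 + (5 - 1*(-24))) = (6*(2*(-4)/(-2 - 4)) + 6)*(-32 + (5 - 1*(-24))) = (6*(2*(-4)/(-6)) + 6)*(-32 + (5 + 24)) = (6*(2*(-4)*(-⅙)) + 6)*(-32 + 29) = (6*(4/3) + 6)*(-3) = (8 + 6)*(-3) = 14*(-3) = -42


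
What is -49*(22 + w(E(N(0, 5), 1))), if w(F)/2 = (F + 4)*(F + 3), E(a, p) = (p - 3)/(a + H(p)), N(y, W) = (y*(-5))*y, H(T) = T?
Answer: -1274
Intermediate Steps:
N(y, W) = -5*y**2 (N(y, W) = (-5*y)*y = -5*y**2)
E(a, p) = (-3 + p)/(a + p) (E(a, p) = (p - 3)/(a + p) = (-3 + p)/(a + p))
w(F) = 2*(3 + F)*(4 + F) (w(F) = 2*((F + 4)*(F + 3)) = 2*((4 + F)*(3 + F)) = 2*((3 + F)*(4 + F)) = 2*(3 + F)*(4 + F))
-49*(22 + w(E(N(0, 5), 1))) = -49*(22 + (24 + 2*((-3 + 1)/(-5*0**2 + 1))**2 + 14*((-3 + 1)/(-5*0**2 + 1)))) = -49*(22 + (24 + 2*(-2/(-5*0 + 1))**2 + 14*(-2/(-5*0 + 1)))) = -49*(22 + (24 + 2*(-2/(0 + 1))**2 + 14*(-2/(0 + 1)))) = -49*(22 + (24 + 2*(-2/1)**2 + 14*(-2/1))) = -49*(22 + (24 + 2*(1*(-2))**2 + 14*(1*(-2)))) = -49*(22 + (24 + 2*(-2)**2 + 14*(-2))) = -49*(22 + (24 + 2*4 - 28)) = -49*(22 + (24 + 8 - 28)) = -49*(22 + 4) = -49*26 = -1274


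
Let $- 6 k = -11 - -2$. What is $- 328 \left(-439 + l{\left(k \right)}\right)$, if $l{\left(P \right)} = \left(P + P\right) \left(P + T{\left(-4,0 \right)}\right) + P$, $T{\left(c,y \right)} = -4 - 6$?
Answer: $151864$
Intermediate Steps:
$T{\left(c,y \right)} = -10$ ($T{\left(c,y \right)} = -4 - 6 = -10$)
$k = \frac{3}{2}$ ($k = - \frac{-11 - -2}{6} = - \frac{-11 + 2}{6} = \left(- \frac{1}{6}\right) \left(-9\right) = \frac{3}{2} \approx 1.5$)
$l{\left(P \right)} = P + 2 P \left(-10 + P\right)$ ($l{\left(P \right)} = \left(P + P\right) \left(P - 10\right) + P = 2 P \left(-10 + P\right) + P = P + 2 P \left(-10 + P\right)$)
$- 328 \left(-439 + l{\left(k \right)}\right) = - 328 \left(-439 + \frac{3 \left(-19 + 2 \cdot \frac{3}{2}\right)}{2}\right) = - 328 \left(-439 + \frac{3 \left(-19 + 3\right)}{2}\right) = - 328 \left(-439 + \frac{3}{2} \left(-16\right)\right) = - 328 \left(-439 - 24\right) = \left(-328\right) \left(-463\right) = 151864$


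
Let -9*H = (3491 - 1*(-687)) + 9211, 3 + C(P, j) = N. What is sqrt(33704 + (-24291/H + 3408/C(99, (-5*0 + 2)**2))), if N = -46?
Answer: sqrt(32843161306223)/31241 ≈ 183.44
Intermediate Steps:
C(P, j) = -49 (C(P, j) = -3 - 46 = -49)
H = -4463/3 (H = -((3491 - 1*(-687)) + 9211)/9 = -((3491 + 687) + 9211)/9 = -(4178 + 9211)/9 = -1/9*13389 = -4463/3 ≈ -1487.7)
sqrt(33704 + (-24291/H + 3408/C(99, (-5*0 + 2)**2))) = sqrt(33704 + (-24291/(-4463/3) + 3408/(-49))) = sqrt(33704 + (-24291*(-3/4463) + 3408*(-1/49))) = sqrt(33704 + (72873/4463 - 3408/49)) = sqrt(33704 - 11639127/218687) = sqrt(7358987521/218687) = sqrt(32843161306223)/31241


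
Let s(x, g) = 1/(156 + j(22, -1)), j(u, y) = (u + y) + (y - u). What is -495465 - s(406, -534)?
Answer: -76301611/154 ≈ -4.9547e+5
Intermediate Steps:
j(u, y) = 2*y
s(x, g) = 1/154 (s(x, g) = 1/(156 + 2*(-1)) = 1/(156 - 2) = 1/154)
-495465 - s(406, -534) = -495465 - 1*1/154 = -495465 - 1/154 = -76301611/154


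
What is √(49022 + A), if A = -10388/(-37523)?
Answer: 3*√7669129574618/37523 ≈ 221.41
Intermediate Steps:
A = 10388/37523 (A = -10388*(-1/37523) = 10388/37523 ≈ 0.27684)
√(49022 + A) = √(49022 + 10388/37523) = √(1839462894/37523) = 3*√7669129574618/37523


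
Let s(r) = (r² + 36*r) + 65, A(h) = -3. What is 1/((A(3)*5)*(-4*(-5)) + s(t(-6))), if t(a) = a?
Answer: -1/415 ≈ -0.0024096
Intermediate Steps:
s(r) = 65 + r² + 36*r
1/((A(3)*5)*(-4*(-5)) + s(t(-6))) = 1/((-3*5)*(-4*(-5)) + (65 + (-6)² + 36*(-6))) = 1/(-15*20 + (65 + 36 - 216)) = 1/(-300 - 115) = 1/(-415) = -1/415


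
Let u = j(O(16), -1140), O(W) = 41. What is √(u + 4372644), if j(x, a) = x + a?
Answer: √4371545 ≈ 2090.8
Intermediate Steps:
j(x, a) = a + x
u = -1099 (u = -1140 + 41 = -1099)
√(u + 4372644) = √(-1099 + 4372644) = √4371545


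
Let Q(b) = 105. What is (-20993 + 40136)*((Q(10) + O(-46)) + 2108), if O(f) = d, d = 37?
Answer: 43071750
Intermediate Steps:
O(f) = 37
(-20993 + 40136)*((Q(10) + O(-46)) + 2108) = (-20993 + 40136)*((105 + 37) + 2108) = 19143*(142 + 2108) = 19143*2250 = 43071750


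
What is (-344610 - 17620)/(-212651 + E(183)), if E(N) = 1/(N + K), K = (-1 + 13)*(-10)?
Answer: 11410245/6698506 ≈ 1.7034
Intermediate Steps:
K = -120 (K = 12*(-10) = -120)
E(N) = 1/(-120 + N) (E(N) = 1/(N - 120) = 1/(-120 + N))
(-344610 - 17620)/(-212651 + E(183)) = (-344610 - 17620)/(-212651 + 1/(-120 + 183)) = -362230/(-212651 + 1/63) = -362230/(-13397012/63) = -362230*(-63/13397012) = 11410245/6698506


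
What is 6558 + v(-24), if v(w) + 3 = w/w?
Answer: 6556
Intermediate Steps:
v(w) = -2 (v(w) = -3 + w/w = -3 + 1 = -2)
6558 + v(-24) = 6558 - 2 = 6556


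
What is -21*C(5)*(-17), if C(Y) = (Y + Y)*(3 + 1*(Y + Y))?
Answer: 46410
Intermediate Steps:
C(Y) = 2*Y*(3 + 2*Y) (C(Y) = (2*Y)*(3 + 1*(2*Y)) = (2*Y)*(3 + 2*Y) = 2*Y*(3 + 2*Y))
-21*C(5)*(-17) = -42*5*(3 + 2*5)*(-17) = -42*5*(3 + 10)*(-17) = -42*5*13*(-17) = -21*130*(-17) = -2730*(-17) = 46410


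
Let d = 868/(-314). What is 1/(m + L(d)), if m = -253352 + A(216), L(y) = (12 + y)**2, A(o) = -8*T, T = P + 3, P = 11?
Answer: -24649/6245531636 ≈ -3.9467e-6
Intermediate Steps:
T = 14 (T = 11 + 3 = 14)
A(o) = -112 (A(o) = -8*14 = -112)
d = -434/157 (d = 868*(-1/314) = -434/157 ≈ -2.7643)
m = -253464 (m = -253352 - 112 = -253464)
1/(m + L(d)) = 1/(-253464 + (12 - 434/157)**2) = 1/(-253464 + (1450/157)**2) = 1/(-253464 + 2102500/24649) = 1/(-6245531636/24649) = -24649/6245531636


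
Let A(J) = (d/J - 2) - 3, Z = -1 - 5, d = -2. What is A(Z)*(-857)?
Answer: 11998/3 ≈ 3999.3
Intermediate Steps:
Z = -6
A(J) = -5 - 2/J (A(J) = (-2/J - 2) - 3 = (-2 - 2/J) - 3 = -5 - 2/J)
A(Z)*(-857) = (-5 - 2/(-6))*(-857) = (-5 - 2*(-⅙))*(-857) = (-5 + ⅓)*(-857) = -14/3*(-857) = 11998/3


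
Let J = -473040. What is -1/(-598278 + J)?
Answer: 1/1071318 ≈ 9.3343e-7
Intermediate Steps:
-1/(-598278 + J) = -1/(-598278 - 473040) = -1/(-1071318) = -1*(-1/1071318) = 1/1071318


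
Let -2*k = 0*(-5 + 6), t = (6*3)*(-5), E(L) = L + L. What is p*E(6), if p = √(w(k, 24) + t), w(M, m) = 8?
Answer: 12*I*√82 ≈ 108.66*I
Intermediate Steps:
E(L) = 2*L
t = -90 (t = 18*(-5) = -90)
k = 0 (k = -0*(-5 + 6) = -0 = -½*0 = 0)
p = I*√82 (p = √(8 - 90) = √(-82) = I*√82 ≈ 9.0554*I)
p*E(6) = (I*√82)*(2*6) = (I*√82)*12 = 12*I*√82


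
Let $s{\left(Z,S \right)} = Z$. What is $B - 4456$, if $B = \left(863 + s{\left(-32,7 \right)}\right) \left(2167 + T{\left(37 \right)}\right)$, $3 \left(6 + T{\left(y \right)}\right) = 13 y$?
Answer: $1924572$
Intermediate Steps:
$T{\left(y \right)} = -6 + \frac{13 y}{3}$
$B = 1929028$ ($B = \left(863 - 32\right) \left(2167 + \left(-6 + \frac{13}{3} \cdot 37\right)\right) = 831 \left(2167 + \left(-6 + \frac{481}{3}\right)\right) = 831 \left(2167 + \frac{463}{3}\right) = 831 \cdot \frac{6964}{3} = 1929028$)
$B - 4456 = 1929028 - 4456 = 1924572$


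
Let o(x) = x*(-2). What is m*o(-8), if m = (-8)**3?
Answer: -8192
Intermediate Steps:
o(x) = -2*x
m = -512
m*o(-8) = -(-1024)*(-8) = -512*16 = -8192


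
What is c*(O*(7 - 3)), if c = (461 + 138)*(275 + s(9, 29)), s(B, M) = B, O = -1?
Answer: -680464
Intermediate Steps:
c = 170116 (c = (461 + 138)*(275 + 9) = 599*284 = 170116)
c*(O*(7 - 3)) = 170116*(-(7 - 3)) = 170116*(-1*4) = 170116*(-4) = -680464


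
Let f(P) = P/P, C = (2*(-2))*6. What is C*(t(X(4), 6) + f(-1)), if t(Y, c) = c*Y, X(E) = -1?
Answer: 120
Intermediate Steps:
C = -24 (C = -4*6 = -24)
f(P) = 1
t(Y, c) = Y*c
C*(t(X(4), 6) + f(-1)) = -24*(-1*6 + 1) = -24*(-6 + 1) = -24*(-5) = 120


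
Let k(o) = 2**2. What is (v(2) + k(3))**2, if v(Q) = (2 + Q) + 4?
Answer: 144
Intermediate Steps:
k(o) = 4
v(Q) = 6 + Q
(v(2) + k(3))**2 = ((6 + 2) + 4)**2 = (8 + 4)**2 = 12**2 = 144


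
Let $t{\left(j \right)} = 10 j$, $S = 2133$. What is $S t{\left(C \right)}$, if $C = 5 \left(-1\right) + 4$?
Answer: $-21330$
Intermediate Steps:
$C = -1$ ($C = -5 + 4 = -1$)
$S t{\left(C \right)} = 2133 \cdot 10 \left(-1\right) = 2133 \left(-10\right) = -21330$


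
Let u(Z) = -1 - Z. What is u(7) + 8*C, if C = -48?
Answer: -392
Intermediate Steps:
u(7) + 8*C = (-1 - 1*7) + 8*(-48) = (-1 - 7) - 384 = -8 - 384 = -392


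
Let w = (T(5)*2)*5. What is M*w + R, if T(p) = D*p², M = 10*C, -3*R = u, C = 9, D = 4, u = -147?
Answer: 90049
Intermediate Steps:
R = 49 (R = -⅓*(-147) = 49)
M = 90 (M = 10*9 = 90)
T(p) = 4*p²
w = 1000 (w = ((4*5²)*2)*5 = ((4*25)*2)*5 = (100*2)*5 = 200*5 = 1000)
M*w + R = 90*1000 + 49 = 90000 + 49 = 90049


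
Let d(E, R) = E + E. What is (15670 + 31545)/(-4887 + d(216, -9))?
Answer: -9443/891 ≈ -10.598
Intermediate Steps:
d(E, R) = 2*E
(15670 + 31545)/(-4887 + d(216, -9)) = (15670 + 31545)/(-4887 + 2*216) = 47215/(-4887 + 432) = 47215/(-4455) = 47215*(-1/4455) = -9443/891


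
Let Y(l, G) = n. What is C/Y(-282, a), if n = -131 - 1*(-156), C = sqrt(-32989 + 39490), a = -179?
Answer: sqrt(6501)/25 ≈ 3.2252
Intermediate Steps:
C = sqrt(6501) ≈ 80.629
n = 25 (n = -131 + 156 = 25)
Y(l, G) = 25
C/Y(-282, a) = sqrt(6501)/25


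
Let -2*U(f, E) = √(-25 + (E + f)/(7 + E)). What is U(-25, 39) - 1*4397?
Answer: -4397 - I*√3266/23 ≈ -4397.0 - 2.4847*I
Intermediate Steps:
U(f, E) = -√(-25 + (E + f)/(7 + E))/2
U(-25, 39) - 1*4397 = -I*√(175 - 1*(-25) + 24*39)/√(7 + 39)/2 - 1*4397 = -I*√46*√(175 + 25 + 936)/46/2 - 4397 = -2*I*√3266/23/2 - 4397 = -I*√3266/23 - 4397 = -4397 - I*√3266/23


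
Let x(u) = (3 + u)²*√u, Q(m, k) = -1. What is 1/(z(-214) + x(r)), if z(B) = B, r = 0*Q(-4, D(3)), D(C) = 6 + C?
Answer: -1/214 ≈ -0.0046729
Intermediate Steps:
r = 0 (r = 0*(-1) = 0)
x(u) = √u*(3 + u)²
1/(z(-214) + x(r)) = 1/(-214 + √0*(3 + 0)²) = 1/(-214 + 0*3²) = 1/(-214 + 0*9) = 1/(-214 + 0) = 1/(-214) = -1/214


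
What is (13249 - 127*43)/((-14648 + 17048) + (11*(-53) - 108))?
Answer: 7788/1709 ≈ 4.5571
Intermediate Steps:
(13249 - 127*43)/((-14648 + 17048) + (11*(-53) - 108)) = (13249 - 5461)/(2400 + (-583 - 108)) = 7788/(2400 - 691) = 7788/1709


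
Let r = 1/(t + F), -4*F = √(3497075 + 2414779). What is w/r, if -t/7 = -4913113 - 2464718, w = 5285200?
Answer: 272953186808400 - 1321300*√5911854 ≈ 2.7295e+14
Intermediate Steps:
t = 51644817 (t = -7*(-4913113 - 2464718) = -7*(-7377831) = 51644817)
F = -√5911854/4 (F = -√(3497075 + 2414779)/4 = -√5911854/4 ≈ -607.86)
r = 1/(51644817 - √5911854/4) ≈ 1.9363e-8
w/r = 5285200/(137719512/7112498993583995 + 2*√5911854/21337496980751985)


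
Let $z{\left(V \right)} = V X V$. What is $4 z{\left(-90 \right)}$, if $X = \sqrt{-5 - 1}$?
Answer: $32400 i \sqrt{6} \approx 79364.0 i$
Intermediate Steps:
$X = i \sqrt{6}$ ($X = \sqrt{-6} = i \sqrt{6} \approx 2.4495 i$)
$z{\left(V \right)} = i \sqrt{6} V^{2}$ ($z{\left(V \right)} = V i \sqrt{6} V = i V \sqrt{6} V = i \sqrt{6} V^{2}$)
$4 z{\left(-90 \right)} = 4 i \sqrt{6} \left(-90\right)^{2} = 4 i \sqrt{6} \cdot 8100 = 4 \cdot 8100 i \sqrt{6} = 32400 i \sqrt{6}$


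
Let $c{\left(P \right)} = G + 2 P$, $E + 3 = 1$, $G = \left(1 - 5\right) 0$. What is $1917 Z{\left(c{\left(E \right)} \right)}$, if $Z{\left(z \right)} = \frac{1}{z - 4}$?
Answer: $- \frac{1917}{8} \approx -239.63$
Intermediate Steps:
$G = 0$ ($G = \left(-4\right) 0 = 0$)
$E = -2$ ($E = -3 + 1 = -2$)
$c{\left(P \right)} = 2 P$ ($c{\left(P \right)} = 0 + 2 P = 2 P$)
$Z{\left(z \right)} = \frac{1}{-4 + z}$
$1917 Z{\left(c{\left(E \right)} \right)} = \frac{1917}{-4 + 2 \left(-2\right)} = \frac{1917}{-4 - 4} = \frac{1917}{-8} = 1917 \left(- \frac{1}{8}\right) = - \frac{1917}{8}$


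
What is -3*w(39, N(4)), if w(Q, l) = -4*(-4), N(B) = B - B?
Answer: -48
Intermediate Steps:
N(B) = 0
w(Q, l) = 16
-3*w(39, N(4)) = -3*16 = -48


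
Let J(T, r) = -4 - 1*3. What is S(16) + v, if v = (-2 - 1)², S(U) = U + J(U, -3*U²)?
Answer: 18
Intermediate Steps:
J(T, r) = -7 (J(T, r) = -4 - 3 = -7)
S(U) = -7 + U (S(U) = U - 7 = -7 + U)
v = 9 (v = (-3)² = 9)
S(16) + v = (-7 + 16) + 9 = 9 + 9 = 18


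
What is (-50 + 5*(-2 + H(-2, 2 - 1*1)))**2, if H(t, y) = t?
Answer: 4900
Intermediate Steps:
(-50 + 5*(-2 + H(-2, 2 - 1*1)))**2 = (-50 + 5*(-2 - 2))**2 = (-50 + 5*(-4))**2 = (-50 - 20)**2 = (-70)**2 = 4900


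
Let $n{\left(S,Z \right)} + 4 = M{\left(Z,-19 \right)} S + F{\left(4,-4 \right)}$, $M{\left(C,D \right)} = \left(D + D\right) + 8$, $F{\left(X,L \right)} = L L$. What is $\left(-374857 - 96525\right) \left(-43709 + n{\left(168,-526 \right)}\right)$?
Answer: $22973744534$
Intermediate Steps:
$F{\left(X,L \right)} = L^{2}$
$M{\left(C,D \right)} = 8 + 2 D$ ($M{\left(C,D \right)} = 2 D + 8 = 8 + 2 D$)
$n{\left(S,Z \right)} = 12 - 30 S$ ($n{\left(S,Z \right)} = -4 + \left(\left(8 + 2 \left(-19\right)\right) S + \left(-4\right)^{2}\right) = -4 + \left(\left(8 - 38\right) S + 16\right) = -4 - \left(-16 + 30 S\right) = 12 - 30 S$)
$\left(-374857 - 96525\right) \left(-43709 + n{\left(168,-526 \right)}\right) = \left(-374857 - 96525\right) \left(-43709 + \left(12 - 5040\right)\right) = - 471382 \left(-43709 + \left(12 - 5040\right)\right) = - 471382 \left(-43709 - 5028\right) = \left(-471382\right) \left(-48737\right) = 22973744534$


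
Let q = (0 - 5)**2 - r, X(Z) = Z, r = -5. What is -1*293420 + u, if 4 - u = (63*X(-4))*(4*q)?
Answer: -263176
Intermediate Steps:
q = 30 (q = (0 - 5)**2 - 1*(-5) = (-5)**2 + 5 = 25 + 5 = 30)
u = 30244 (u = 4 - 63*(-4)*4*30 = 4 - (-252)*120 = 4 - 1*(-30240) = 4 + 30240 = 30244)
-1*293420 + u = -1*293420 + 30244 = -293420 + 30244 = -263176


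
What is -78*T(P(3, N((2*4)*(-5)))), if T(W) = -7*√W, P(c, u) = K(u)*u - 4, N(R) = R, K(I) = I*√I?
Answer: 1092*√(-1 + 800*I*√10) ≈ 38830.0 + 38845.0*I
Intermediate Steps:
K(I) = I^(3/2)
P(c, u) = -4 + u^(5/2) (P(c, u) = u^(3/2)*u - 4 = u^(5/2) - 4 = -4 + u^(5/2))
-78*T(P(3, N((2*4)*(-5)))) = -(-546)*√(-4 + ((2*4)*(-5))^(5/2)) = -(-546)*√(-4 + (8*(-5))^(5/2)) = -(-546)*√(-4 + (-40)^(5/2)) = -(-546)*√(-4 + 3200*I*√10) = 546*√(-4 + 3200*I*√10)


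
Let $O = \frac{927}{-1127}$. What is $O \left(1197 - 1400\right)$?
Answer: $\frac{26883}{161} \approx 166.98$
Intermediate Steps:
$O = - \frac{927}{1127}$ ($O = 927 \left(- \frac{1}{1127}\right) = - \frac{927}{1127} \approx -0.82254$)
$O \left(1197 - 1400\right) = - \frac{927 \left(1197 - 1400\right)}{1127} = \left(- \frac{927}{1127}\right) \left(-203\right) = \frac{26883}{161}$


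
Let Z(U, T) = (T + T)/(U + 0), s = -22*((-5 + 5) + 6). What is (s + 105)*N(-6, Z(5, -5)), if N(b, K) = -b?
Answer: -162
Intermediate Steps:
s = -132 (s = -22*(0 + 6) = -22*6 = -132)
Z(U, T) = 2*T/U (Z(U, T) = (2*T)/U = 2*T/U)
(s + 105)*N(-6, Z(5, -5)) = (-132 + 105)*(-1*(-6)) = -27*6 = -162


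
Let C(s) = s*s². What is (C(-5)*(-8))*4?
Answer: 4000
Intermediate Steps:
C(s) = s³
(C(-5)*(-8))*4 = ((-5)³*(-8))*4 = -125*(-8)*4 = 1000*4 = 4000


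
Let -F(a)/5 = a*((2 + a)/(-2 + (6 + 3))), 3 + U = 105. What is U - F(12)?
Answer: 222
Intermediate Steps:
U = 102 (U = -3 + 105 = 102)
F(a) = -5*a*(2/7 + a/7) (F(a) = -5*a*(2 + a)/(-2 + (6 + 3)) = -5*a*(2 + a)/(-2 + 9) = -5*a*(2 + a)/7 = -5*a*(2 + a)*(1/7) = -5*a*(2/7 + a/7))
U - F(12) = 102 - (-5)*12*(2 + 12)/7 = 102 - (-5)*12*14/7 = 102 - 1*(-120) = 102 + 120 = 222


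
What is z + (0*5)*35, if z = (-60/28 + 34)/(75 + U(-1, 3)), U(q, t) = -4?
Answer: 223/497 ≈ 0.44869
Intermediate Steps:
z = 223/497 (z = (-60/28 + 34)/(75 - 4) = (-60*1/28 + 34)/71 = (-15/7 + 34)*(1/71) = (223/7)*(1/71) = 223/497 ≈ 0.44869)
z + (0*5)*35 = 223/497 + (0*5)*35 = 223/497 + 0*35 = 223/497 + 0 = 223/497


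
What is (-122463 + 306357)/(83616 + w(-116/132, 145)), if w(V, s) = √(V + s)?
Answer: 126855965808/57680991323 - 91947*√39237/57680991323 ≈ 2.1990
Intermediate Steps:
(-122463 + 306357)/(83616 + w(-116/132, 145)) = (-122463 + 306357)/(83616 + √(-116/132 + 145)) = 183894/(83616 + √(-116*1/132 + 145)) = 183894/(83616 + √(-29/33 + 145)) = 183894/(83616 + √(4756/33)) = 183894/(83616 + 2*√39237/33)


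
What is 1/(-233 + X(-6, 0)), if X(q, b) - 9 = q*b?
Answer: -1/224 ≈ -0.0044643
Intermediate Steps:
X(q, b) = 9 + b*q (X(q, b) = 9 + q*b = 9 + b*q)
1/(-233 + X(-6, 0)) = 1/(-233 + (9 + 0*(-6))) = 1/(-233 + (9 + 0)) = 1/(-233 + 9) = 1/(-224) = -1/224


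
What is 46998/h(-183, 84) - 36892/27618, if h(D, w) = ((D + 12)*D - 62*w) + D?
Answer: 9511505/19871151 ≈ 0.47866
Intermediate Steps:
h(D, w) = D - 62*w + D*(12 + D) (h(D, w) = ((12 + D)*D - 62*w) + D = (D*(12 + D) - 62*w) + D = (-62*w + D*(12 + D)) + D = D - 62*w + D*(12 + D))
46998/h(-183, 84) - 36892/27618 = 46998/((-183)² - 62*84 + 13*(-183)) - 36892/27618 = 46998/(33489 - 5208 - 2379) - 36892*1/27618 = 46998/25902 - 18446/13809 = 46998*(1/25902) - 18446/13809 = 2611/1439 - 18446/13809 = 9511505/19871151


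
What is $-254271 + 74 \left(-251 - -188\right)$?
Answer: $-258933$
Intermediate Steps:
$-254271 + 74 \left(-251 - -188\right) = -254271 + 74 \left(-251 + 188\right) = -254271 + 74 \left(-63\right) = -254271 - 4662 = -258933$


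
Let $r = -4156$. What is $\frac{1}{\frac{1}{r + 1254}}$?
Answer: $-2902$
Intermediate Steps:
$\frac{1}{\frac{1}{r + 1254}} = \frac{1}{\frac{1}{-4156 + 1254}} = \frac{1}{\frac{1}{-2902}} = \frac{1}{- \frac{1}{2902}} = -2902$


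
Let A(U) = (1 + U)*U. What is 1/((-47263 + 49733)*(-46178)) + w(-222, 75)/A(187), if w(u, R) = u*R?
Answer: -43161213049/91133668340 ≈ -0.47360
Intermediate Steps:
A(U) = U*(1 + U)
w(u, R) = R*u
1/((-47263 + 49733)*(-46178)) + w(-222, 75)/A(187) = 1/((-47263 + 49733)*(-46178)) + (75*(-222))/((187*(1 + 187))) = -1/46178/2470 - 16650/(187*188) = (1/2470)*(-1/46178) - 16650/35156 = -1/114059660 - 16650*1/35156 = -1/114059660 - 8325/17578 = -43161213049/91133668340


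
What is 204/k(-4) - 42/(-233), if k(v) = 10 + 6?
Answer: 12051/932 ≈ 12.930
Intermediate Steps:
k(v) = 16
204/k(-4) - 42/(-233) = 204/16 - 42/(-233) = 204*(1/16) - 42*(-1/233) = 51/4 + 42/233 = 12051/932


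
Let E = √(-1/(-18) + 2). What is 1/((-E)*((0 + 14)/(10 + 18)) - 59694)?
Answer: -4297968/256562901755 + 6*√74/256562901755 ≈ -1.6752e-5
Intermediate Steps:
E = √74/6 (E = √(-1*(-1/18) + 2) = √(1/18 + 2) = √(37/18) = √74/6 ≈ 1.4337)
1/((-E)*((0 + 14)/(10 + 18)) - 59694) = 1/((-√74/6)*((0 + 14)/(10 + 18)) - 59694) = 1/((-√74/6)*(14/28) - 59694) = 1/((-√74/6)*(14*(1/28)) - 59694) = 1/(-√74/6*(½) - 59694) = 1/(-√74/12 - 59694) = 1/(-59694 - √74/12)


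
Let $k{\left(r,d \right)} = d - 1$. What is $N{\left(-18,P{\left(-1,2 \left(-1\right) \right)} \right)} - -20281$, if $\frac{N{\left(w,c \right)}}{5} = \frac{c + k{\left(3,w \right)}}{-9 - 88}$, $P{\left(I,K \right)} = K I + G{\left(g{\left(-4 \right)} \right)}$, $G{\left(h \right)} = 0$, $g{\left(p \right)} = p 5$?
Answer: $\frac{1967342}{97} \approx 20282.0$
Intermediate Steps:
$g{\left(p \right)} = 5 p$
$k{\left(r,d \right)} = -1 + d$ ($k{\left(r,d \right)} = d - 1 = -1 + d$)
$P{\left(I,K \right)} = I K$ ($P{\left(I,K \right)} = K I + 0 = I K + 0 = I K$)
$N{\left(w,c \right)} = \frac{5}{97} - \frac{5 c}{97} - \frac{5 w}{97}$ ($N{\left(w,c \right)} = 5 \frac{c + \left(-1 + w\right)}{-9 - 88} = 5 \frac{-1 + c + w}{-97} = 5 \left(-1 + c + w\right) \left(- \frac{1}{97}\right) = 5 \left(\frac{1}{97} - \frac{c}{97} - \frac{w}{97}\right) = \frac{5}{97} - \frac{5 c}{97} - \frac{5 w}{97}$)
$N{\left(-18,P{\left(-1,2 \left(-1\right) \right)} \right)} - -20281 = \left(\frac{5}{97} - \frac{5 \left(- 2 \left(-1\right)\right)}{97} - - \frac{90}{97}\right) - -20281 = \left(\frac{5}{97} - \frac{5 \left(\left(-1\right) \left(-2\right)\right)}{97} + \frac{90}{97}\right) + 20281 = \left(\frac{5}{97} - \frac{10}{97} + \frac{90}{97}\right) + 20281 = \frac{85}{97} + 20281 = \frac{1967342}{97}$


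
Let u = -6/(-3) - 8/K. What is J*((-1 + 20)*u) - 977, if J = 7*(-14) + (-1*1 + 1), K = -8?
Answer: -6563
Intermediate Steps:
u = 3 (u = -6/(-3) - 8/(-8) = -6*(-1/3) - 8*(-1/8) = 2 + 1 = 3)
J = -98 (J = -98 + (-1 + 1) = -98 + 0 = -98)
J*((-1 + 20)*u) - 977 = -98*(-1 + 20)*3 - 977 = -1862*3 - 977 = -98*57 - 977 = -5586 - 977 = -6563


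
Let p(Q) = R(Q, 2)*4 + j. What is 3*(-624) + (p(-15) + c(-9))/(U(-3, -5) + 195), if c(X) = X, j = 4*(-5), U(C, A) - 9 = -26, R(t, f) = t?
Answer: -3745/2 ≈ -1872.5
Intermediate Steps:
U(C, A) = -17 (U(C, A) = 9 - 26 = -17)
j = -20
p(Q) = -20 + 4*Q (p(Q) = Q*4 - 20 = 4*Q - 20 = -20 + 4*Q)
3*(-624) + (p(-15) + c(-9))/(U(-3, -5) + 195) = 3*(-624) + ((-20 + 4*(-15)) - 9)/(-17 + 195) = -1872 + ((-20 - 60) - 9)/178 = -1872 + (-80 - 9)*(1/178) = -1872 - 89*1/178 = -1872 - ½ = -3745/2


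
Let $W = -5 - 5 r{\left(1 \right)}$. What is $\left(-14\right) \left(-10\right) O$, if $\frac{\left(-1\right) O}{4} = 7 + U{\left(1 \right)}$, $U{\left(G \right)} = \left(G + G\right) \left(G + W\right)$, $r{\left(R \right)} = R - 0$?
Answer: $6160$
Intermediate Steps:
$r{\left(R \right)} = R$ ($r{\left(R \right)} = R + 0 = R$)
$W = -10$ ($W = -5 - 5 = -10$)
$U{\left(G \right)} = 2 G \left(-10 + G\right)$ ($U{\left(G \right)} = \left(G + G\right) \left(G - 10\right) = 2 G \left(-10 + G\right)$)
$O = 44$ ($O = - 4 \left(7 + 2 \cdot 1 \left(-10 + 1\right)\right) = - 4 \left(7 + 2 \cdot 1 \left(-9\right)\right) = - 4 \left(7 - 18\right) = \left(-4\right) \left(-11\right) = 44$)
$\left(-14\right) \left(-10\right) O = \left(-14\right) \left(-10\right) 44 = 140 \cdot 44 = 6160$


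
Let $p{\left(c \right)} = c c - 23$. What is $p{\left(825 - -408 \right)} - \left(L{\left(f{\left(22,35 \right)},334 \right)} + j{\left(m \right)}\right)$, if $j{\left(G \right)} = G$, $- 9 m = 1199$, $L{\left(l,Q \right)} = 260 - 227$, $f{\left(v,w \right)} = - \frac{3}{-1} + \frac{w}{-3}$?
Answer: $\frac{13683296}{9} \approx 1.5204 \cdot 10^{6}$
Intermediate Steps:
$f{\left(v,w \right)} = 3 - \frac{w}{3}$ ($f{\left(v,w \right)} = \left(-3\right) \left(-1\right) + w \left(- \frac{1}{3}\right) = 3 - \frac{w}{3}$)
$L{\left(l,Q \right)} = 33$ ($L{\left(l,Q \right)} = 260 - 227 = 33$)
$m = - \frac{1199}{9}$ ($m = \left(- \frac{1}{9}\right) 1199 = - \frac{1199}{9} \approx -133.22$)
$p{\left(c \right)} = -23 + c^{2}$ ($p{\left(c \right)} = c^{2} - 23 = -23 + c^{2}$)
$p{\left(825 - -408 \right)} - \left(L{\left(f{\left(22,35 \right)},334 \right)} + j{\left(m \right)}\right) = \left(-23 + \left(825 - -408\right)^{2}\right) - \left(33 - \frac{1199}{9}\right) = \left(-23 + \left(825 + 408\right)^{2}\right) - - \frac{902}{9} = \left(-23 + 1233^{2}\right) + \frac{902}{9} = \left(-23 + 1520289\right) + \frac{902}{9} = 1520266 + \frac{902}{9} = \frac{13683296}{9}$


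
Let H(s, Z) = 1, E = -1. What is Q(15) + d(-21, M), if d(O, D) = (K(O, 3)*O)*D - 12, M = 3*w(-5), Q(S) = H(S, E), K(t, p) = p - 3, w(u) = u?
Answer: -11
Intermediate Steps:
K(t, p) = -3 + p
Q(S) = 1
M = -15 (M = 3*(-5) = -15)
d(O, D) = -12 (d(O, D) = ((-3 + 3)*O)*D - 12 = (0*O)*D - 12 = 0*D - 12 = 0 - 12 = -12)
Q(15) + d(-21, M) = 1 - 12 = -11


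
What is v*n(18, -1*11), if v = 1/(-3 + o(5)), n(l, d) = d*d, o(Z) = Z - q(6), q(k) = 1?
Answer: 121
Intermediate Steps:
o(Z) = -1 + Z (o(Z) = Z - 1*1 = Z - 1 = -1 + Z)
n(l, d) = d²
v = 1 (v = 1/(-3 + (-1 + 5)) = 1/(-3 + 4) = 1/1 = 1)
v*n(18, -1*11) = 1*(-1*11)² = 1*(-11)² = 1*121 = 121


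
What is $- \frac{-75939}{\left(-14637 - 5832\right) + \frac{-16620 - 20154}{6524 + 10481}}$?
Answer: $- \frac{430447565}{116037373} \approx -3.7096$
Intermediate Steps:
$- \frac{-75939}{\left(-14637 - 5832\right) + \frac{-16620 - 20154}{6524 + 10481}} = - \frac{-75939}{-20469 - \frac{36774}{17005}} = - \frac{-75939}{- \frac{348112119}{17005}} = - \frac{\left(-75939\right) \left(-17005\right)}{348112119} = \left(-1\right) \frac{430447565}{116037373} = - \frac{430447565}{116037373}$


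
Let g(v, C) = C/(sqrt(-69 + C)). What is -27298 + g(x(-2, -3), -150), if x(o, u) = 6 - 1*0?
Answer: -27298 + 50*I*sqrt(219)/73 ≈ -27298.0 + 10.136*I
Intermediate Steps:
x(o, u) = 6 (x(o, u) = 6 + 0 = 6)
g(v, C) = C/sqrt(-69 + C)
-27298 + g(x(-2, -3), -150) = -27298 - 150/sqrt(-69 - 150) = -27298 - (-50)*I*sqrt(219)/73 = -27298 + 50*I*sqrt(219)/73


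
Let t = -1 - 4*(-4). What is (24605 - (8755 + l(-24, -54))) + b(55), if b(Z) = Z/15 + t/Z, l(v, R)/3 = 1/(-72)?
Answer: 4185451/264 ≈ 15854.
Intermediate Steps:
t = 15 (t = -1 + 16 = 15)
l(v, R) = -1/24 (l(v, R) = 3/(-72) = 3*(-1/72) = -1/24)
b(Z) = 15/Z + Z/15 (b(Z) = Z/15 + 15/Z = 15/Z + Z/15)
(24605 - (8755 + l(-24, -54))) + b(55) = (24605 - (8755 - 1/24)) + (15/55 + (1/15)*55) = (24605 - 1*210119/24) + (15*(1/55) + 11/3) = (24605 - 210119/24) + (3/11 + 11/3) = 380401/24 + 130/33 = 4185451/264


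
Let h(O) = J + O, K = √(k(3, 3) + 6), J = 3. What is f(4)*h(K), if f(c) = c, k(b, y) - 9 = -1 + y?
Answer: 12 + 4*√17 ≈ 28.492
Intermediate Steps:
k(b, y) = 8 + y (k(b, y) = 9 + (-1 + y) = 8 + y)
K = √17 (K = √((8 + 3) + 6) = √(11 + 6) = √17 ≈ 4.1231)
h(O) = 3 + O
f(4)*h(K) = 4*(3 + √17) = 12 + 4*√17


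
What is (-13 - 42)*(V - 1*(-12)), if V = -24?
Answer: 660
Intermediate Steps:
(-13 - 42)*(V - 1*(-12)) = (-13 - 42)*(-24 - 1*(-12)) = -55*(-24 + 12) = -55*(-12) = 660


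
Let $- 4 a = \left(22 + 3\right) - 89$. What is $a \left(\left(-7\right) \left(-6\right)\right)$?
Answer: $672$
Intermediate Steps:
$a = 16$ ($a = - \frac{\left(22 + 3\right) - 89}{4} = - \frac{25 - 89}{4} = \left(- \frac{1}{4}\right) \left(-64\right) = 16$)
$a \left(\left(-7\right) \left(-6\right)\right) = 16 \left(\left(-7\right) \left(-6\right)\right) = 16 \cdot 42 = 672$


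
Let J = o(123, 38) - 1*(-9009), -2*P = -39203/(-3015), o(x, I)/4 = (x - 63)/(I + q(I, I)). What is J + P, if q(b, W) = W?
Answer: 1031778073/114570 ≈ 9005.7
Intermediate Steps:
o(x, I) = 2*(-63 + x)/I (o(x, I) = 4*((x - 63)/(I + I)) = 4*((-63 + x)/((2*I))) = 4*((-63 + x)*(1/(2*I))) = 4*((-63 + x)/(2*I)) = 2*(-63 + x)/I)
P = -39203/6030 (P = -(-39203)/(2*(-3015)) = -(-39203)*(-1)/(2*3015) = -½*39203/3015 = -39203/6030 ≈ -6.5013)
J = 171231/19 (J = 2*(-63 + 123)/38 - 1*(-9009) = 2*(1/38)*60 + 9009 = 60/19 + 9009 = 171231/19 ≈ 9012.2)
J + P = 171231/19 - 39203/6030 = 1031778073/114570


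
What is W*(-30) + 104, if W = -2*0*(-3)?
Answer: 104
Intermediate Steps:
W = 0 (W = 0*(-3) = 0)
W*(-30) + 104 = 0*(-30) + 104 = 0 + 104 = 104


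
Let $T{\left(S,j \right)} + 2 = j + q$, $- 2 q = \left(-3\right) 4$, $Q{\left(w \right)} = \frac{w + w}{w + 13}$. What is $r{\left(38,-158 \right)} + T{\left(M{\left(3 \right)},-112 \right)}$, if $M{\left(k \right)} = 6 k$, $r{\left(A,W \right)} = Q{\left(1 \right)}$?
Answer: $- \frac{755}{7} \approx -107.86$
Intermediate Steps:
$Q{\left(w \right)} = \frac{2 w}{13 + w}$
$r{\left(A,W \right)} = \frac{1}{7}$ ($r{\left(A,W \right)} = 2 \cdot 1 \frac{1}{13 + 1} = 2 \cdot 1 \cdot \frac{1}{14} = \frac{1}{7}$)
$q = 6$ ($q = - \frac{\left(-3\right) 4}{2} = \left(- \frac{1}{2}\right) \left(-12\right) = 6$)
$T{\left(S,j \right)} = 4 + j$ ($T{\left(S,j \right)} = -2 + \left(j + 6\right) = -2 + \left(6 + j\right) = 4 + j$)
$r{\left(38,-158 \right)} + T{\left(M{\left(3 \right)},-112 \right)} = \frac{1}{7} + \left(4 - 112\right) = \frac{1}{7} - 108 = - \frac{755}{7}$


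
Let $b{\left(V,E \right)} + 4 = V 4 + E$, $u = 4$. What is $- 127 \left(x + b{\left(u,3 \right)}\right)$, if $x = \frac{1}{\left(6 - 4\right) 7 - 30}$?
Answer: $- \frac{30353}{16} \approx -1897.1$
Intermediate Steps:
$b{\left(V,E \right)} = -4 + E + 4 V$ ($b{\left(V,E \right)} = -4 + \left(V 4 + E\right) = -4 + \left(4 V + E\right) = -4 + \left(E + 4 V\right) = -4 + E + 4 V$)
$x = - \frac{1}{16}$ ($x = \frac{1}{2 \cdot 7 - 30} = \frac{1}{14 - 30} = \frac{1}{-16} = - \frac{1}{16} \approx -0.0625$)
$- 127 \left(x + b{\left(u,3 \right)}\right) = - 127 \left(- \frac{1}{16} + \left(-4 + 3 + 4 \cdot 4\right)\right) = - 127 \left(- \frac{1}{16} + \left(-4 + 3 + 16\right)\right) = - 127 \left(- \frac{1}{16} + 15\right) = \left(-127\right) \frac{239}{16} = - \frac{30353}{16}$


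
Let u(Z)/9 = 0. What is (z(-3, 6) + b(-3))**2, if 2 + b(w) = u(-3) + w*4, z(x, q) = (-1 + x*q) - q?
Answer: 1521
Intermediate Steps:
u(Z) = 0 (u(Z) = 9*0 = 0)
z(x, q) = -1 - q + q*x (z(x, q) = (-1 + q*x) - q = -1 - q + q*x)
b(w) = -2 + 4*w (b(w) = -2 + (0 + w*4) = -2 + (0 + 4*w) = -2 + 4*w)
(z(-3, 6) + b(-3))**2 = ((-1 - 1*6 + 6*(-3)) + (-2 + 4*(-3)))**2 = ((-1 - 6 - 18) + (-2 - 12))**2 = (-25 - 14)**2 = (-39)**2 = 1521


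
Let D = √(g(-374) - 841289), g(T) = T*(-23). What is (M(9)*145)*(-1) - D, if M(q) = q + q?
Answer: -2610 - I*√832687 ≈ -2610.0 - 912.52*I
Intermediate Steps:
g(T) = -23*T
D = I*√832687 (D = √(-23*(-374) - 841289) = √(8602 - 841289) = √(-832687) = I*√832687 ≈ 912.52*I)
M(q) = 2*q
(M(9)*145)*(-1) - D = ((2*9)*145)*(-1) - I*√832687 = (18*145)*(-1) - I*√832687 = 2610*(-1) - I*√832687 = -2610 - I*√832687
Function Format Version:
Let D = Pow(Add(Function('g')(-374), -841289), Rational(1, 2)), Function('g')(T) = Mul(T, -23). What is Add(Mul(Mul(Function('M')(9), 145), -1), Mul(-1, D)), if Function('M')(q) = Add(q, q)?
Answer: Add(-2610, Mul(-1, I, Pow(832687, Rational(1, 2)))) ≈ Add(-2610.0, Mul(-912.52, I))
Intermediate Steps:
Function('g')(T) = Mul(-23, T)
D = Mul(I, Pow(832687, Rational(1, 2))) (D = Pow(Add(Mul(-23, -374), -841289), Rational(1, 2)) = Pow(Add(8602, -841289), Rational(1, 2)) = Pow(-832687, Rational(1, 2)) = Mul(I, Pow(832687, Rational(1, 2))) ≈ Mul(912.52, I))
Function('M')(q) = Mul(2, q)
Add(Mul(Mul(Function('M')(9), 145), -1), Mul(-1, D)) = Add(Mul(Mul(Mul(2, 9), 145), -1), Mul(-1, Mul(I, Pow(832687, Rational(1, 2))))) = Add(Mul(Mul(18, 145), -1), Mul(-1, I, Pow(832687, Rational(1, 2)))) = Add(Mul(2610, -1), Mul(-1, I, Pow(832687, Rational(1, 2)))) = Add(-2610, Mul(-1, I, Pow(832687, Rational(1, 2))))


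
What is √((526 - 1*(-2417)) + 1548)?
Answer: 3*√499 ≈ 67.015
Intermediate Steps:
√((526 - 1*(-2417)) + 1548) = √((526 + 2417) + 1548) = √(2943 + 1548) = √4491 = 3*√499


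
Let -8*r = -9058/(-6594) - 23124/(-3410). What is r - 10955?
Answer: -70386289037/6424440 ≈ -10956.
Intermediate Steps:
r = -6548837/6424440 (r = -(-9058/(-6594) - 23124/(-3410))/8 = -(-9058*(-1/6594) - 23124*(-1/3410))/8 = -(647/471 + 11562/1705)/8 = -1/8*6548837/803055 = -6548837/6424440 ≈ -1.0194)
r - 10955 = -6548837/6424440 - 10955 = -70386289037/6424440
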